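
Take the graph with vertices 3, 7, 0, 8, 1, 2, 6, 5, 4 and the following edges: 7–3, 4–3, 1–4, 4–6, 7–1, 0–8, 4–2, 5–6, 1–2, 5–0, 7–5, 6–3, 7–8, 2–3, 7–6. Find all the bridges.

none

The edges on the cycle 1-4-2-1 are not bridges since each lies on that cycle.
Every edge lies on some cycle, so there are no bridges.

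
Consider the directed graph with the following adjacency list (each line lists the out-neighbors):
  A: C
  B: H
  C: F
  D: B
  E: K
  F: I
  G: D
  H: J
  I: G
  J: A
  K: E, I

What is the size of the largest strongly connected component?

9

{A, B, C, D, F, G, H, I, J} are all mutually reachable — one SCC of size 9.
{E, K} are all mutually reachable — one SCC of size 2.
The largest has 9 vertices.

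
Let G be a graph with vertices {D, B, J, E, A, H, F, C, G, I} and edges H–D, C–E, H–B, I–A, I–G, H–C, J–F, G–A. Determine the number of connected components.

3

Starting from F we can reach F, J. That is one component of size 2.
Starting from A we can reach A, G, I. That is one component of size 3.
Starting from B we can reach B, C, D, E, H. That is one component of size 5.
Total: 3 components.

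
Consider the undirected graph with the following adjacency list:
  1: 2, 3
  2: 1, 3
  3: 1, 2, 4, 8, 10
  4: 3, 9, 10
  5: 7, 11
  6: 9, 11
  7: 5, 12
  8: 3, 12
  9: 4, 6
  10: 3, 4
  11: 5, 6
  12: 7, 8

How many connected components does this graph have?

1

Starting from 1 we can reach 1, 2, 3, 4, 5, 6, 7, 8, 9, 10, 11, 12. That is one component of size 12.
Total: 1 component.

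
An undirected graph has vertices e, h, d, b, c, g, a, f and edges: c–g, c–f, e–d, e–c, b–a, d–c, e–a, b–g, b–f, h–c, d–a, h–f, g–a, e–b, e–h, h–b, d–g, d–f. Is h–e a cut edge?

No

After removing h–e, the path h-b-e still connects them, so the edge is not a bridge.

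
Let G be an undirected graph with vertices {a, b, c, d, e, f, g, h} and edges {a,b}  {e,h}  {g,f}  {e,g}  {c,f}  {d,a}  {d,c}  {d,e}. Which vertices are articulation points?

Removing a increases the component count from 1 to 2, so a is a cut vertex.
Removing d increases the component count from 1 to 2, so d is a cut vertex.
Removing e increases the component count from 1 to 2, so e is a cut vertex.
By contrast removing f leaves 1 component; it is not a cut vertex. No other vertex is a cut vertex either.

a, d, e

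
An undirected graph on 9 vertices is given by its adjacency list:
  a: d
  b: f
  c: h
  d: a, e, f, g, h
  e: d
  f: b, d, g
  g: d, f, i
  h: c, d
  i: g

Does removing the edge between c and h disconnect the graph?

Removing c-h leaves no path between c and h: the component count goes from 1 to 2. So it is a bridge.

Yes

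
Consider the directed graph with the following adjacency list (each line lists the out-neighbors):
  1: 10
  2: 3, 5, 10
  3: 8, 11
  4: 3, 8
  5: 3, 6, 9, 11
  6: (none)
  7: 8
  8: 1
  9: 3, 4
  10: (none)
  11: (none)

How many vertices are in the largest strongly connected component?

{7} is an SCC by itself.
{1} is an SCC by itself.
{9} is an SCC by itself.
{4} is an SCC by itself.
{11} is an SCC by itself.
(and 6 more singleton SCCs)
The largest has 1 vertex.

1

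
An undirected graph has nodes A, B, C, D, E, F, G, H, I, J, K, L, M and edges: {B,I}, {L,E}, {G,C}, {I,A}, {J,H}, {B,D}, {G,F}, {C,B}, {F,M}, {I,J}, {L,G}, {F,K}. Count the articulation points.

7

Removing B increases the component count from 1 to 3, so B is a cut vertex.
Removing C increases the component count from 1 to 2, so C is a cut vertex.
Removing F increases the component count from 1 to 3, so F is a cut vertex.
Likewise G, I, J, L are cut vertices.
By contrast removing M leaves 1 component; it is not a cut vertex. No other vertex is a cut vertex either.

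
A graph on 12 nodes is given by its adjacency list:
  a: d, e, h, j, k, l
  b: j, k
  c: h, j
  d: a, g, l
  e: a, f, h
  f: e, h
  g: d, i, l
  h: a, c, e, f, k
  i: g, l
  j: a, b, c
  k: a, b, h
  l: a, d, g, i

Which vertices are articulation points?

a

Removing a increases the component count from 1 to 2, so a is a cut vertex.
By contrast removing g leaves 1 component; it is not a cut vertex. No other vertex is a cut vertex either.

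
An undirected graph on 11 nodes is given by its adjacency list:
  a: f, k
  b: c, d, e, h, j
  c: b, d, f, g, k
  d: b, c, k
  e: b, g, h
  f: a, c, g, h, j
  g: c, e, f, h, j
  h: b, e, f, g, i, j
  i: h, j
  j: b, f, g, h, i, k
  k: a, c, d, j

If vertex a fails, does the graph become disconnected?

No

Deleting a leaves 1 component (was 1) (its neighbors f, k remain connected to each other), so a is not a cut vertex.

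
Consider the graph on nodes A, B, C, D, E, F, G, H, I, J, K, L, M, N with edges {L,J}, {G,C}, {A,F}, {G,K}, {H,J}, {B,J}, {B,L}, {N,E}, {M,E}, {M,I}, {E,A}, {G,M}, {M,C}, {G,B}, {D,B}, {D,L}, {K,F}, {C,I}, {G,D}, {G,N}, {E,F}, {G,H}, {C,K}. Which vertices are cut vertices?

Removing G increases the component count from 1 to 2, so G is a cut vertex.
By contrast removing C leaves 1 component; it is not a cut vertex. No other vertex is a cut vertex either.

G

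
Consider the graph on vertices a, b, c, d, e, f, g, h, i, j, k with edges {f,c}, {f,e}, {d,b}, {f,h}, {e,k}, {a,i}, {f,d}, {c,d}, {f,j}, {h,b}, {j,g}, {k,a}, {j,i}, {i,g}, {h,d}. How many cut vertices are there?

1

Removing f increases the component count from 1 to 2, so f is a cut vertex.
By contrast removing c leaves 1 component; it is not a cut vertex. No other vertex is a cut vertex either.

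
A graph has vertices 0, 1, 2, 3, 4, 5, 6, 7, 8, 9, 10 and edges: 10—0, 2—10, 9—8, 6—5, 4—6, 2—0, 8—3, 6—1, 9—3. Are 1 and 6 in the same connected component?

Yes

From 1 we can reach 1, 4, 5, 6, which includes 6.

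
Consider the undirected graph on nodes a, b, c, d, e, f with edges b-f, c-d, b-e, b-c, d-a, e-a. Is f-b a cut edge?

Removing f-b leaves no path between f and b: the component count goes from 1 to 2. So it is a bridge.

Yes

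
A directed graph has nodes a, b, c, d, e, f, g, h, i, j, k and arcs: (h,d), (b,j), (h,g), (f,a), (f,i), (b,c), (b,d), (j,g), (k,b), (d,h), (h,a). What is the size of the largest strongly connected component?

{d, h} are all mutually reachable — one SCC of size 2.
{e} is an SCC by itself.
{f} is an SCC by itself.
{b} is an SCC by itself.
{k} is an SCC by itself.
(and 5 more singleton SCCs)
The largest has 2 vertices.

2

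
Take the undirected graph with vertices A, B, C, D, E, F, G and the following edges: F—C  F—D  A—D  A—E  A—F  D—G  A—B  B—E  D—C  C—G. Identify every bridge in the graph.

none

The edges on the cycle A-B-E-A are not bridges since each lies on that cycle.
Every edge lies on some cycle, so there are no bridges.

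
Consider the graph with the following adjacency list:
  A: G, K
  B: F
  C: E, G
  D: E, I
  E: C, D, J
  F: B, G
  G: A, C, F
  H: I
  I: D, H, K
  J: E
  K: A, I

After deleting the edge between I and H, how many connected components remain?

2

Before removal there is 1 component.
I-H is a bridge — removing it separates I's side from H's side.
After removal: 2 components.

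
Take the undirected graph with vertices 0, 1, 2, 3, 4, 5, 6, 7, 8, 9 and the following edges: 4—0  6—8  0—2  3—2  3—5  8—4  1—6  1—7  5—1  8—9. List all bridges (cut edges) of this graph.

The edges on the cycle 3-5-1-6-8-4-0-2-3 are not bridges since each lies on that cycle.
But removing 7—1 disconnects 7 from 1; removing 9—8 disconnects 9 from 8 — these are bridges.

1-7, 8-9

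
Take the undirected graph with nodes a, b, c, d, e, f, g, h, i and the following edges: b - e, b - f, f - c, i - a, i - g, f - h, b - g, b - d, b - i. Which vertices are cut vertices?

b, f, i

Removing b increases the component count from 1 to 4, so b is a cut vertex.
Removing f increases the component count from 1 to 3, so f is a cut vertex.
Removing i increases the component count from 1 to 2, so i is a cut vertex.
By contrast removing g leaves 1 component; it is not a cut vertex. No other vertex is a cut vertex either.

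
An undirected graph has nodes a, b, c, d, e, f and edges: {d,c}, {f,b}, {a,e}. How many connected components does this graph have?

Starting from c we can reach c, d. That is one component of size 2.
Starting from a we can reach a, e. That is one component of size 2.
Starting from b we can reach b, f. That is one component of size 2.
Total: 3 components.

3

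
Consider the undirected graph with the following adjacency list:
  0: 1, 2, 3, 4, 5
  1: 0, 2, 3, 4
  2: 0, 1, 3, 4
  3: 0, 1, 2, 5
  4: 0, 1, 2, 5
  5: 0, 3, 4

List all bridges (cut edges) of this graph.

none

The edges on the cycle 0-5-3-0 are not bridges since each lies on that cycle.
Every edge lies on some cycle, so there are no bridges.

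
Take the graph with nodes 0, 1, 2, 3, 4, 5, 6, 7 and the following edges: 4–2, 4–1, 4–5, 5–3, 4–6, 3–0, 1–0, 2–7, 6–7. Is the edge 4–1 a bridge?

After removing 4–1, the path 4-5-3-0-1 still connects them, so the edge is not a bridge.

No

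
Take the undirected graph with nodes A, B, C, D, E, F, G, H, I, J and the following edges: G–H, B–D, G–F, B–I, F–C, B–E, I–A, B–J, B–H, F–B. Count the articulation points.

3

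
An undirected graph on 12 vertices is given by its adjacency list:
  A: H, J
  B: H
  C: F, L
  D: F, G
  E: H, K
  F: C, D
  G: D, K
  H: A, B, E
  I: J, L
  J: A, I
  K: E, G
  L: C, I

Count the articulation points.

1

Removing H increases the component count from 1 to 2, so H is a cut vertex.
By contrast removing G leaves 1 component; it is not a cut vertex. No other vertex is a cut vertex either.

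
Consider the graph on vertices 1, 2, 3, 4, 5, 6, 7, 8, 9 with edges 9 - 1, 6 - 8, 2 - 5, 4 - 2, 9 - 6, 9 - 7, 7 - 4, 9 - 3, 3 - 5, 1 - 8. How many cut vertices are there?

1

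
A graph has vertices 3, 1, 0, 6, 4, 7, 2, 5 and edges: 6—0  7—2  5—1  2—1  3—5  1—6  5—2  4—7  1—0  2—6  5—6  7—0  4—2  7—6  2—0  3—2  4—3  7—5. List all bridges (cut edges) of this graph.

none

The edges on the cycle 3-5-6-0-1-2-3 are not bridges since each lies on that cycle.
Every edge lies on some cycle, so there are no bridges.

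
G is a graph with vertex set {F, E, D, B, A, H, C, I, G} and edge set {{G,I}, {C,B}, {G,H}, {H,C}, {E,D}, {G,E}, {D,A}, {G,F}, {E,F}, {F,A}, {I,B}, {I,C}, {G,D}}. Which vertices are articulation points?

G

Removing G increases the component count from 1 to 2, so G is a cut vertex.
By contrast removing D leaves 1 component; it is not a cut vertex. No other vertex is a cut vertex either.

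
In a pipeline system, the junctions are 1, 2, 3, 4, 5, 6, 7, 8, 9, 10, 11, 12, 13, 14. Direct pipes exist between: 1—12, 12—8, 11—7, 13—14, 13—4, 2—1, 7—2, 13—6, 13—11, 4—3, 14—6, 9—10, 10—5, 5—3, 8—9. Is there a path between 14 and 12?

Yes

From 14 we can reach 1, 2, 3, 4, 5, 6, 7, 8, 9, 10, 11, 12, 13, 14, which includes 12.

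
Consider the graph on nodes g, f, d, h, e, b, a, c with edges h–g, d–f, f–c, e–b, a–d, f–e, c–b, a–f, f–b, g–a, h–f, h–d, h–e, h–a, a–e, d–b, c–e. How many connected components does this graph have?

1

Starting from a we can reach a, b, c, d, e, f, g, h. That is one component of size 8.
Total: 1 component.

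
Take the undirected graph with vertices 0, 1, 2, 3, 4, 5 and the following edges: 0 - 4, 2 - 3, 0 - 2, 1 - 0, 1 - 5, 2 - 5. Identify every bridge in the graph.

The edges on the cycle 1-0-2-5-1 are not bridges since each lies on that cycle.
But removing 0 - 4 disconnects 0 from 4; removing 2 - 3 disconnects 2 from 3 — these are bridges.

0-4, 2-3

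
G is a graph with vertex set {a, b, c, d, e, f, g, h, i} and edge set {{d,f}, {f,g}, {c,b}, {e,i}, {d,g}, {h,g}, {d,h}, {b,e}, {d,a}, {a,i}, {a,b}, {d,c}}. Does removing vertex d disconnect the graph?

Yes

Deleting d raises the number of components from 1 to 2, so d is a cut vertex.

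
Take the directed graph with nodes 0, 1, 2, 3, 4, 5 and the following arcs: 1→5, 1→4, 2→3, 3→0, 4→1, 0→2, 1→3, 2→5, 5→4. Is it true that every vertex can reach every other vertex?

Yes

From 1 we can reach every vertex (0, 1, 2, 3, 4, 5), and every vertex can reach 1 (0, 1, 2, 3, 4, 5). So the whole graph is one strongly connected component.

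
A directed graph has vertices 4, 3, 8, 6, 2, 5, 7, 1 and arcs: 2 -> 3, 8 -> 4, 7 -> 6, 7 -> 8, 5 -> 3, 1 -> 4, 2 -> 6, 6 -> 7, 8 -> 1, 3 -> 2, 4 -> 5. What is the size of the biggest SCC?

{1, 2, 3, 4, 5, 6, 7, 8} are all mutually reachable — one SCC of size 8.
The largest has 8 vertices.

8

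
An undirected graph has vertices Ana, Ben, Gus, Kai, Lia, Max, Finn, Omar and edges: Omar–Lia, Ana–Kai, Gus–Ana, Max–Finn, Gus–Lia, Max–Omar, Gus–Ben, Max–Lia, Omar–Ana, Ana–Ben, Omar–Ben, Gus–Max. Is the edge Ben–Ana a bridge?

After removing Ben–Ana, the path Ben-Gus-Ana still connects them, so the edge is not a bridge.

No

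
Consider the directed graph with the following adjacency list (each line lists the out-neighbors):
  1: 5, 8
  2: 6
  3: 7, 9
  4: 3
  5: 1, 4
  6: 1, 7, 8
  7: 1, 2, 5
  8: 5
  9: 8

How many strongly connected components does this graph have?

1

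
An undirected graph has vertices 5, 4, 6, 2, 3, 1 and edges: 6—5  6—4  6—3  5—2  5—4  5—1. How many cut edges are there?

The edges on the cycle 6-5-4-6 are not bridges since each lies on that cycle.
But removing 5—2 disconnects 5 from 2; removing 5—1 disconnects 5 from 1; removing 6—3 disconnects 6 from 3 — these are bridges.
That makes 3 bridges.

3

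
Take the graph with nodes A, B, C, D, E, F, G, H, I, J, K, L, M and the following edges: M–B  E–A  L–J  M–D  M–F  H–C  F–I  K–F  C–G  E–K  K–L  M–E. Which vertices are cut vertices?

C, E, F, K, L, M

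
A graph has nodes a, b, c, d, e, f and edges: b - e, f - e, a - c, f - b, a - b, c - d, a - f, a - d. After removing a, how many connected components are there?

With a gone, the remaining components are: {c, d}; {b, e, f}.
That is 2 components.

2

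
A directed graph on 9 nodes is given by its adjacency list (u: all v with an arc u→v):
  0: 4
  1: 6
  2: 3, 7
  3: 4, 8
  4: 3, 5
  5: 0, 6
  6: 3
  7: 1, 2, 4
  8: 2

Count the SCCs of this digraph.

{0, 1, 2, 3, 4, 5, 6, 7, 8} are all mutually reachable — one SCC of size 9.
That gives 1 strongly connected component.

1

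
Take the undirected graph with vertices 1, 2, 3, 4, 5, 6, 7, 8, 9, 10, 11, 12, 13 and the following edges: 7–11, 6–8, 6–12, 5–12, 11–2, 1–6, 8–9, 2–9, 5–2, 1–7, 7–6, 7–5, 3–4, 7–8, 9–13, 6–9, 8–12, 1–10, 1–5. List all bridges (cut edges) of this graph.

The edges on the cycle 7-5-2-9-8-6-7 are not bridges since each lies on that cycle.
But removing 13–9 disconnects 13 from 9; removing 3–4 disconnects 3 from 4; removing 1–10 disconnects 1 from 10 — these are bridges.

1-10, 13-9, 3-4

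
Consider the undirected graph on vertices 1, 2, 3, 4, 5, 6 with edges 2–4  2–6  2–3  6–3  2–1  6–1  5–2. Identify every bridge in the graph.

2-4, 2-5

The edges on the cycle 2-6-1-2 are not bridges since each lies on that cycle.
But removing 4–2 disconnects 4 from 2; removing 2–5 disconnects 2 from 5 — these are bridges.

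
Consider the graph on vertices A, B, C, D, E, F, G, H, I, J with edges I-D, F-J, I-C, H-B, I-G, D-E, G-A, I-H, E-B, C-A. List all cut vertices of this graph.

Removing I increases the component count from 2 to 3, so I is a cut vertex.
By contrast removing G leaves 2 components; it is not a cut vertex. No other vertex is a cut vertex either.

I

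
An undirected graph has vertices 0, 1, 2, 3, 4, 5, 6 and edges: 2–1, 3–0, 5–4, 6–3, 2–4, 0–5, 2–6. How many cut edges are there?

1

The edges on the cycle 2-6-3-0-5-4-2 are not bridges since each lies on that cycle.
But removing 2–1 disconnects 2 from 1 — this is a bridge.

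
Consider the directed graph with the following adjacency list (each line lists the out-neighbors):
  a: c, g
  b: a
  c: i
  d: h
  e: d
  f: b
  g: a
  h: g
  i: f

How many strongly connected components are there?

4

{a, b, c, f, g, i} are all mutually reachable — one SCC of size 6.
{d} is an SCC by itself.
{e} is an SCC by itself.
{h} is an SCC by itself.
That gives 4 strongly connected components.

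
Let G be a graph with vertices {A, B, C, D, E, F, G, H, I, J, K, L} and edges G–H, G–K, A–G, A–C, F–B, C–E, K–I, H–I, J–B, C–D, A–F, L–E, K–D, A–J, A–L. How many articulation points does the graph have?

Removing A increases the component count from 1 to 2, so A is a cut vertex.
By contrast removing D leaves 1 component; it is not a cut vertex. No other vertex is a cut vertex either.

1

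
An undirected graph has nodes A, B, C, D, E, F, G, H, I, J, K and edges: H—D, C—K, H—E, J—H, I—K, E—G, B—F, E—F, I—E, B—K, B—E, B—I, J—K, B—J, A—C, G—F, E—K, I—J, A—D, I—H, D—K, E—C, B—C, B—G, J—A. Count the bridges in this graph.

0

The edges on the cycle B-I-J-A-C-B are not bridges since each lies on that cycle.
Every edge lies on some cycle, so there are no bridges.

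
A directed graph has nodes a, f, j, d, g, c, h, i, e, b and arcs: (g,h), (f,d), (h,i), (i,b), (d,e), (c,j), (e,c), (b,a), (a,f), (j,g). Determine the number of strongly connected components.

1

{a, b, c, d, e, f, g, h, i, j} are all mutually reachable — one SCC of size 10.
That gives 1 strongly connected component.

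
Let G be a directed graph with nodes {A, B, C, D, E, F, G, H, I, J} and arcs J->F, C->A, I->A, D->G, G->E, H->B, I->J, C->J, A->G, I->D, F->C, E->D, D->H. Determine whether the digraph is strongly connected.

No

There is no directed path from B to H, so the graph is not strongly connected.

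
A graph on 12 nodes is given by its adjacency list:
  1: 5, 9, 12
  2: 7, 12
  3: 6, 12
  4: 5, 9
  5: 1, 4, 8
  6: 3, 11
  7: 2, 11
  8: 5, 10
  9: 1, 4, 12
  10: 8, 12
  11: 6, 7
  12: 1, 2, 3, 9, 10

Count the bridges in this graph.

0

The edges on the cycle 12-10-8-5-4-9-12 are not bridges since each lies on that cycle.
Every edge lies on some cycle, so there are no bridges.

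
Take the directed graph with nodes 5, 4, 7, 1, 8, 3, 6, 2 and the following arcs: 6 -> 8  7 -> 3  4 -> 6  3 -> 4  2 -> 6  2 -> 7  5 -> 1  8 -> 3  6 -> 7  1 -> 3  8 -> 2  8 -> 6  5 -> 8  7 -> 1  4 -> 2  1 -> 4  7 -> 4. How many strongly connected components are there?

2

{1, 2, 3, 4, 6, 7, 8} are all mutually reachable — one SCC of size 7.
{5} is an SCC by itself.
That gives 2 strongly connected components.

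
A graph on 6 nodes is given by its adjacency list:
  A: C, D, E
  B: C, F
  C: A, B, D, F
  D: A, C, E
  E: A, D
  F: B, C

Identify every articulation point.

Removing C increases the component count from 1 to 2, so C is a cut vertex.
By contrast removing E leaves 1 component; it is not a cut vertex. No other vertex is a cut vertex either.

C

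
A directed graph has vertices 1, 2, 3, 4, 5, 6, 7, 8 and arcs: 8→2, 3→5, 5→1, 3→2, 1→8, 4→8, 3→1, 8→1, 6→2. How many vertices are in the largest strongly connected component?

{1, 8} are all mutually reachable — one SCC of size 2.
{4} is an SCC by itself.
{2} is an SCC by itself.
{6} is an SCC by itself.
{3} is an SCC by itself.
(and 2 more singleton SCCs)
The largest has 2 vertices.

2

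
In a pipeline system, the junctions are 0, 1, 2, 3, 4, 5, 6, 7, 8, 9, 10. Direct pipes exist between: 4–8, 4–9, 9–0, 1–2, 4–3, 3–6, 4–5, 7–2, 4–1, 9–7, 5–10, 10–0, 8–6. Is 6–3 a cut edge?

No

After removing 6–3, the path 6-8-4-3 still connects them, so the edge is not a bridge.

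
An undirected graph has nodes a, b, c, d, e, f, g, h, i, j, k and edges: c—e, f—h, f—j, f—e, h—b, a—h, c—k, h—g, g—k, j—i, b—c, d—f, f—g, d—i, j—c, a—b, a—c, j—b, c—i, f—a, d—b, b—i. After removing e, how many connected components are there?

With e gone, the remaining components are: {a, b, c, d, f, g, h, i, j, k}.
That is 1 component.

1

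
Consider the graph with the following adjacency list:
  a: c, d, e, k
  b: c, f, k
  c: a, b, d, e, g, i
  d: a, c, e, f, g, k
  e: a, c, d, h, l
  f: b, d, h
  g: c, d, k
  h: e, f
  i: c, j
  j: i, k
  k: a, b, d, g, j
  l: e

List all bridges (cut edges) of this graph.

e-l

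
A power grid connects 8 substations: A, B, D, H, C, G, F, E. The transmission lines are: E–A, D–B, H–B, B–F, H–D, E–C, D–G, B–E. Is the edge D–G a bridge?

Yes

Removing D–G leaves no path between D and G: the component count goes from 1 to 2. So it is a bridge.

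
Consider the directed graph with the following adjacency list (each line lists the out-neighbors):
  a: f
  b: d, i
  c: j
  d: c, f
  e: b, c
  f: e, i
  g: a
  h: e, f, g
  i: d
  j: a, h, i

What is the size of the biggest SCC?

10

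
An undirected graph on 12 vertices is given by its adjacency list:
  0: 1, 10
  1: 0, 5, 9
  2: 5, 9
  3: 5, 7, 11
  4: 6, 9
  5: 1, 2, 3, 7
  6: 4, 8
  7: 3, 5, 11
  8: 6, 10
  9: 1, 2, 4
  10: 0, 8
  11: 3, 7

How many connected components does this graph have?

1

Starting from 0 we can reach 0, 1, 2, 3, 4, 5, 6, 7, 8, 9, 10, 11. That is one component of size 12.
Total: 1 component.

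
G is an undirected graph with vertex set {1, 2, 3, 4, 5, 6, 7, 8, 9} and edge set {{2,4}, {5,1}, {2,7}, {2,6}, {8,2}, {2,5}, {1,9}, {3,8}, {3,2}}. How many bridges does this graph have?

6

The edges on the cycle 3-8-2-3 are not bridges since each lies on that cycle.
But removing 4-2 disconnects 4 from 2; removing 2-5 disconnects 2 from 5; removing 2-6 disconnects 2 from 6; removing 2-7 disconnects 2 from 7 — these are bridges.
In total 6 edges are bridges.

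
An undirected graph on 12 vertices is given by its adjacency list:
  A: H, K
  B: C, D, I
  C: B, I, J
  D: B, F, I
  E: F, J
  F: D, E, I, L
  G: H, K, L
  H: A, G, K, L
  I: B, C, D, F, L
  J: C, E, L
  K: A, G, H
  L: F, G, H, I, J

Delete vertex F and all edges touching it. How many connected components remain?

With F gone, the remaining components are: {A, B, C, D, E, G, H, I, J, K, L}.
That is 1 component.

1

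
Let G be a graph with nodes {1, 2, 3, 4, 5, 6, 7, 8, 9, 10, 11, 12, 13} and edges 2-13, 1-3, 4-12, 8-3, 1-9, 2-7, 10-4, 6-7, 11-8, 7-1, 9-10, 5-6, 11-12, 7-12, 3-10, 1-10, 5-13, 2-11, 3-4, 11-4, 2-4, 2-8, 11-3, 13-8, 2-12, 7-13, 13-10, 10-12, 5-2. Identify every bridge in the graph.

none

The edges on the cycle 3-10-4-3 are not bridges since each lies on that cycle.
Every edge lies on some cycle, so there are no bridges.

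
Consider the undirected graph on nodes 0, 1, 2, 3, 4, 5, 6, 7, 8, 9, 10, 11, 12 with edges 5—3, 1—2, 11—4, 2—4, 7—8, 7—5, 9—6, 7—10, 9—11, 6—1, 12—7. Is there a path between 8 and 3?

From 8 we can reach 3, 5, 7, 8, 10, 12, which includes 3.

Yes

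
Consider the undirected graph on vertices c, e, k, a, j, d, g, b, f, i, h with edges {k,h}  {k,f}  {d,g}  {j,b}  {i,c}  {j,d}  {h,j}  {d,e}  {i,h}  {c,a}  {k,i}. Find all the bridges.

The edges on the cycle k-i-h-k are not bridges since each lies on that cycle.
But removing j-b disconnects j from b; removing h-j disconnects h from j; removing i-c disconnects i from c; removing a-c disconnects a from c — these are bridges.
In total 8 edges are bridges.

a-c, b-j, c-i, d-e, d-g, d-j, f-k, h-j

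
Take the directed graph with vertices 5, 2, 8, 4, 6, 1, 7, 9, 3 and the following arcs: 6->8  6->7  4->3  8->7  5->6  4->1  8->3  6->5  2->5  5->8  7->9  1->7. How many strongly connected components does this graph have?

{5, 6} are all mutually reachable — one SCC of size 2.
{4} is an SCC by itself.
{8} is an SCC by itself.
{1} is an SCC by itself.
{3} is an SCC by itself.
(and 3 more singleton SCCs)
That gives 8 strongly connected components.

8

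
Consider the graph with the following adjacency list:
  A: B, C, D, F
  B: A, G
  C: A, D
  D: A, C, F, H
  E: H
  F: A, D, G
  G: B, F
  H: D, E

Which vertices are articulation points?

Removing D increases the component count from 1 to 2, so D is a cut vertex.
Removing H increases the component count from 1 to 2, so H is a cut vertex.
By contrast removing B leaves 1 component; it is not a cut vertex. No other vertex is a cut vertex either.

D, H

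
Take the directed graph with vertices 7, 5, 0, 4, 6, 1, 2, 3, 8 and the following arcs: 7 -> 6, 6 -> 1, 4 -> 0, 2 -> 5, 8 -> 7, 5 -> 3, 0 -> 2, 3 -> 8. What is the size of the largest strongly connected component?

1

{2} is an SCC by itself.
{1} is an SCC by itself.
{7} is an SCC by itself.
{4} is an SCC by itself.
{8} is an SCC by itself.
(and 4 more singleton SCCs)
The largest has 1 vertex.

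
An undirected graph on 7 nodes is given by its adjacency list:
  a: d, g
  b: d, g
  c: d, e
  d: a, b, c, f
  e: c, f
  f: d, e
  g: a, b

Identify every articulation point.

d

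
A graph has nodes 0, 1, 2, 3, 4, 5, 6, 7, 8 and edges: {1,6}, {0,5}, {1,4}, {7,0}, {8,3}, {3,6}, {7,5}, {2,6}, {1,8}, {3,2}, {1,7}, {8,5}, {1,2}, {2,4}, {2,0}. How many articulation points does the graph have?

Removing 8, for instance, still leaves 1 component. No single vertex removal increases the component count — the graph has no articulation points.

0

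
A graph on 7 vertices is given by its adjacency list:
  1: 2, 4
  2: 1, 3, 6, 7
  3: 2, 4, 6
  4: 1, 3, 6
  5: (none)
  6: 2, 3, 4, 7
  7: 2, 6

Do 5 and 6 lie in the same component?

No

The component containing 5 is {5}, and 6 is not in it.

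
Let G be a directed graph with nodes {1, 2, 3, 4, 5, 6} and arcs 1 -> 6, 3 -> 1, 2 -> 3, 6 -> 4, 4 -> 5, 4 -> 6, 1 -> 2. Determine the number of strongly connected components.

{1, 2, 3} are all mutually reachable — one SCC of size 3.
{4, 6} are all mutually reachable — one SCC of size 2.
{5} is an SCC by itself.
That gives 3 strongly connected components.

3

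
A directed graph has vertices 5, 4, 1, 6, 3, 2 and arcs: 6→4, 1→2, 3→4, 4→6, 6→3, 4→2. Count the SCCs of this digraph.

4

{3, 4, 6} are all mutually reachable — one SCC of size 3.
{2} is an SCC by itself.
{5} is an SCC by itself.
{1} is an SCC by itself.
That gives 4 strongly connected components.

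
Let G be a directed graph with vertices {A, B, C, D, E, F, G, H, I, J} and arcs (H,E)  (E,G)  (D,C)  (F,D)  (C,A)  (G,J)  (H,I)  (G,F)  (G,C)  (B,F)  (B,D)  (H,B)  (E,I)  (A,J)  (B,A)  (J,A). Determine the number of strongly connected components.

{A, J} are all mutually reachable — one SCC of size 2.
{B} is an SCC by itself.
{H} is an SCC by itself.
{F} is an SCC by itself.
{C} is an SCC by itself.
(and 4 more singleton SCCs)
That gives 9 strongly connected components.

9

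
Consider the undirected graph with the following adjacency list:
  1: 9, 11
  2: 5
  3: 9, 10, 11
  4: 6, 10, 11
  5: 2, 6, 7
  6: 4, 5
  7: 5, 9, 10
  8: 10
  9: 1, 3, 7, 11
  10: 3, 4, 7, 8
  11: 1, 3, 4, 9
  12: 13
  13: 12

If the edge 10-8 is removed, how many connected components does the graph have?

3

Before removal there are 2 components.
10-8 is a bridge — removing it separates 10's side from 8's side.
After removal: 3 components.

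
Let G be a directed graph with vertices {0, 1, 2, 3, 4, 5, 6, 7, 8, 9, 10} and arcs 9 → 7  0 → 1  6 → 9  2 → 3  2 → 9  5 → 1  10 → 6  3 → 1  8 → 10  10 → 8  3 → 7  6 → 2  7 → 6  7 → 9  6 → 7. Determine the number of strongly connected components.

6

{2, 3, 6, 7, 9} are all mutually reachable — one SCC of size 5.
{8, 10} are all mutually reachable — one SCC of size 2.
{4} is an SCC by itself.
{1} is an SCC by itself.
{5} is an SCC by itself.
(and 1 more singleton SCC)
That gives 6 strongly connected components.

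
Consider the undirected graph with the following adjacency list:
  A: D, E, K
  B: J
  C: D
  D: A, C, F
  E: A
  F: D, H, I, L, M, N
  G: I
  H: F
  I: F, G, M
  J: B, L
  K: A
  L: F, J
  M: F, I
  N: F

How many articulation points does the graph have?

Removing A increases the component count from 1 to 3, so A is a cut vertex.
Removing D increases the component count from 1 to 3, so D is a cut vertex.
Removing F increases the component count from 1 to 5, so F is a cut vertex.
Likewise I, J, L are cut vertices.
By contrast removing B leaves 1 component; it is not a cut vertex. No other vertex is a cut vertex either.

6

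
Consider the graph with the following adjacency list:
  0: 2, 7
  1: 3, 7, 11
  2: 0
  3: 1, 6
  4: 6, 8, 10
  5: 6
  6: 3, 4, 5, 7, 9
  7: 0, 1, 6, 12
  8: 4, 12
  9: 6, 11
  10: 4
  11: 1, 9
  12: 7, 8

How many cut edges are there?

4

The edges on the cycle 6-9-11-1-7-6 are not bridges since each lies on that cycle.
But removing 10-4 disconnects 10 from 4; removing 7-0 disconnects 7 from 0; removing 5-6 disconnects 5 from 6; removing 0-2 disconnects 0 from 2 — these are bridges.
That makes 4 bridges.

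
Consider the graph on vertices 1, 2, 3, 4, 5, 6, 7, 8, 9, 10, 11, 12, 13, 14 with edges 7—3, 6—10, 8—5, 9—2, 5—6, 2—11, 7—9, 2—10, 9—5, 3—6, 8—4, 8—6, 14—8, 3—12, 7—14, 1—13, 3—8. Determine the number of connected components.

Starting from 1 we can reach 1, 13. That is one component of size 2.
Starting from 2 we can reach 2, 3, 4, 5, 6, 7, 8, 9, 10, 11, 12, 14. That is one component of size 12.
Total: 2 components.

2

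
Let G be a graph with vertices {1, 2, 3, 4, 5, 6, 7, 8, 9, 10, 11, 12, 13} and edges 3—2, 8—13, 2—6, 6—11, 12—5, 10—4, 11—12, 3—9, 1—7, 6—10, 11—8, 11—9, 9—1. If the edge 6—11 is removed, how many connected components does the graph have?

6 and 11 are still connected via 6-2-3-9-11, so the component count stays at 1.

1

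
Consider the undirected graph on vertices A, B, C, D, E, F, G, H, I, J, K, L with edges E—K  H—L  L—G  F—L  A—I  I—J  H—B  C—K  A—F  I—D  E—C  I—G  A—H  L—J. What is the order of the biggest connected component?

9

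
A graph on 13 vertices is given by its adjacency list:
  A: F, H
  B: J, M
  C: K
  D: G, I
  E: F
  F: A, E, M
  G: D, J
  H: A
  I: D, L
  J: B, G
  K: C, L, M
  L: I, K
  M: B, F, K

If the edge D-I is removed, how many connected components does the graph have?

1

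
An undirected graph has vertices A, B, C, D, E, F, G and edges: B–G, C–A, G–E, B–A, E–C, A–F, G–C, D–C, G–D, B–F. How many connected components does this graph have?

1

Starting from A we can reach A, B, C, D, E, F, G. That is one component of size 7.
Total: 1 component.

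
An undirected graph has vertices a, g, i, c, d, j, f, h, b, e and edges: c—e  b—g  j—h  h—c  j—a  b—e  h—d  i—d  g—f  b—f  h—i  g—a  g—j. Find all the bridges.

none

The edges on the cycle b-g-f-b are not bridges since each lies on that cycle.
Every edge lies on some cycle, so there are no bridges.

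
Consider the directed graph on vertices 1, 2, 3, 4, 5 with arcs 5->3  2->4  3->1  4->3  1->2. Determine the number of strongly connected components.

2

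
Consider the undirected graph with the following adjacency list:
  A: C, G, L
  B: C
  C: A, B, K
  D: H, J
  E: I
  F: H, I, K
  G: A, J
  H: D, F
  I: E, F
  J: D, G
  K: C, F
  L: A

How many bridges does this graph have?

4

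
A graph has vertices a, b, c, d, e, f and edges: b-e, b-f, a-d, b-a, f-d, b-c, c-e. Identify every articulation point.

Removing b increases the component count from 1 to 2, so b is a cut vertex.
By contrast removing c leaves 1 component; it is not a cut vertex. No other vertex is a cut vertex either.

b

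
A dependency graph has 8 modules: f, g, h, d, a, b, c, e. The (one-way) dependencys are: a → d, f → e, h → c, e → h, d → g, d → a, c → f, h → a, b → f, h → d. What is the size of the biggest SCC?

{c, e, f, h} are all mutually reachable — one SCC of size 4.
{a, d} are all mutually reachable — one SCC of size 2.
{b} is an SCC by itself.
{g} is an SCC by itself.
The largest has 4 vertices.

4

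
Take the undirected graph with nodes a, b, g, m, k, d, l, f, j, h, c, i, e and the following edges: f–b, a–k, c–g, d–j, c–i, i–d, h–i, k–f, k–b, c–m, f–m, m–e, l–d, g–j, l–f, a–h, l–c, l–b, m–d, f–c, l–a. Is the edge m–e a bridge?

Yes

Removing m–e leaves no path between m and e: the component count goes from 1 to 2. So it is a bridge.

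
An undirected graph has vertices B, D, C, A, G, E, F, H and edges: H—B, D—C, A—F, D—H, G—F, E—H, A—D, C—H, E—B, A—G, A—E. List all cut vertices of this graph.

A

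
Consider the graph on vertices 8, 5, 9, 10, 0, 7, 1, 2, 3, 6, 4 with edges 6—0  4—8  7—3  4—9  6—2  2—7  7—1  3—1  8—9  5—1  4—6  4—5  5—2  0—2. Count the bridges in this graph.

The edges on the cycle 4-8-9-4 are not bridges since each lies on that cycle.
Every edge lies on some cycle, so there are no bridges.

0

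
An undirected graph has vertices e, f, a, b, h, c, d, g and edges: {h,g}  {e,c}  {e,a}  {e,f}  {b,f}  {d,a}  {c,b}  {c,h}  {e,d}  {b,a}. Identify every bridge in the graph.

c-h, g-h

The edges on the cycle e-c-b-f-e are not bridges since each lies on that cycle.
But removing c–h disconnects c from h; removing h–g disconnects h from g — these are bridges.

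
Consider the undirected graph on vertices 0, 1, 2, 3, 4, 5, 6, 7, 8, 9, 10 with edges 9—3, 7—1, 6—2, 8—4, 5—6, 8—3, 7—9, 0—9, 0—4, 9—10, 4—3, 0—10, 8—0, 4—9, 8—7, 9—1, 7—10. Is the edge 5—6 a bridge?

Removing 5—6 leaves no path between 5 and 6: the component count goes from 2 to 3. So it is a bridge.

Yes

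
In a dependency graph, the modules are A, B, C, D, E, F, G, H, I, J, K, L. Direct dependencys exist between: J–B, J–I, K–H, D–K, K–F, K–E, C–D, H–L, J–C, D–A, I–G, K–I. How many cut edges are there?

7

The edges on the cycle J-C-D-K-I-J are not bridges since each lies on that cycle.
But removing L–H disconnects L from H; removing J–B disconnects J from B; removing K–H disconnects K from H; removing D–A disconnects D from A — these are bridges.
In total 7 edges are bridges.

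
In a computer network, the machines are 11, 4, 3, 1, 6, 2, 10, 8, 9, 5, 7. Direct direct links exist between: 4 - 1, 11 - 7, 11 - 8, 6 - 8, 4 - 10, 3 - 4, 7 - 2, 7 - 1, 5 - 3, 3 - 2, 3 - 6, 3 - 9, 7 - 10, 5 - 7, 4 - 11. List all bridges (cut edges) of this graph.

The edges on the cycle 3-4-11-8-6-3 are not bridges since each lies on that cycle.
But removing 3 - 9 disconnects 3 from 9 — this is a bridge.

3-9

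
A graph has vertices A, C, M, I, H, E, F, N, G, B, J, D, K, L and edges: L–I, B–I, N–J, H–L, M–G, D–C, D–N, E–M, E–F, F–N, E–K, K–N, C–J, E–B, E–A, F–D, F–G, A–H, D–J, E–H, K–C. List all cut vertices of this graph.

E

Removing E increases the component count from 1 to 2, so E is a cut vertex.
By contrast removing K leaves 1 component; it is not a cut vertex. No other vertex is a cut vertex either.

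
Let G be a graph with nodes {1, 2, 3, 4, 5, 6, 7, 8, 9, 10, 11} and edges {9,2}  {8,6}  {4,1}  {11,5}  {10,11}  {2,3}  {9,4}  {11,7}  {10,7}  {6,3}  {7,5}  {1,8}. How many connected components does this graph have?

2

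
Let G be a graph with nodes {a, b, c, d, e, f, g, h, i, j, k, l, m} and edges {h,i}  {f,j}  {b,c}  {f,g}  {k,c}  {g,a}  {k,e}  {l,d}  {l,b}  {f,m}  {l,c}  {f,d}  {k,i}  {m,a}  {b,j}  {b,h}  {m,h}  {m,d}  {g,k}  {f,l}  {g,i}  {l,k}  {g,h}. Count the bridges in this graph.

The edges on the cycle f-m-a-g-f are not bridges since each lies on that cycle.
But removing e–k disconnects e from k — this is a bridge.

1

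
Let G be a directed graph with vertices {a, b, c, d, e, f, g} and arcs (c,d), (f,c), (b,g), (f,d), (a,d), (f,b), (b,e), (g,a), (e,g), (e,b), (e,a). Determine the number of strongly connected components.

6

{b, e} are all mutually reachable — one SCC of size 2.
{d} is an SCC by itself.
{f} is an SCC by itself.
{c} is an SCC by itself.
{a} is an SCC by itself.
(and 1 more singleton SCC)
That gives 6 strongly connected components.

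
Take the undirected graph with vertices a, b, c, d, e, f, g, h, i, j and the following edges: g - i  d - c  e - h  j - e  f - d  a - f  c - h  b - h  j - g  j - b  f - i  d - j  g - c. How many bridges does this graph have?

The edges on the cycle j-g-c-h-b-j are not bridges since each lies on that cycle.
But removing a - f disconnects a from f — this is a bridge.

1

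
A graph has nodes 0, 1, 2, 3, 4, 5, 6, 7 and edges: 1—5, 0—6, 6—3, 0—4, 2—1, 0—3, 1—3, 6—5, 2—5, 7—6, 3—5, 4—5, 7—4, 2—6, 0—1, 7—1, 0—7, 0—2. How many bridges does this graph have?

The edges on the cycle 0-7-4-5-1-2-0 are not bridges since each lies on that cycle.
Every edge lies on some cycle, so there are no bridges.

0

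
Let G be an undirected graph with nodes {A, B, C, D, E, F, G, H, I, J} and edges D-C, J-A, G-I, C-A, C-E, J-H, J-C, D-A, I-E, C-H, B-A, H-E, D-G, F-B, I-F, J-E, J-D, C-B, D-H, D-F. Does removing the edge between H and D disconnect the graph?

After removing H-D, the path H-J-D still connects them, so the edge is not a bridge.

No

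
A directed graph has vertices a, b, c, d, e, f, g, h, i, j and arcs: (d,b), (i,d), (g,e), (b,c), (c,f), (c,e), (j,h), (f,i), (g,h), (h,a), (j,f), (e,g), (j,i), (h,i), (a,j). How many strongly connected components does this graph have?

1

{a, b, c, d, e, f, g, h, i, j} are all mutually reachable — one SCC of size 10.
That gives 1 strongly connected component.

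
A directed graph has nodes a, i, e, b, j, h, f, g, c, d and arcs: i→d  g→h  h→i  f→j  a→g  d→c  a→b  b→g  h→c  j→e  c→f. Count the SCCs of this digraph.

10

{f} is an SCC by itself.
{a} is an SCC by itself.
{h} is an SCC by itself.
{e} is an SCC by itself.
{c} is an SCC by itself.
(and 5 more singleton SCCs)
That gives 10 strongly connected components.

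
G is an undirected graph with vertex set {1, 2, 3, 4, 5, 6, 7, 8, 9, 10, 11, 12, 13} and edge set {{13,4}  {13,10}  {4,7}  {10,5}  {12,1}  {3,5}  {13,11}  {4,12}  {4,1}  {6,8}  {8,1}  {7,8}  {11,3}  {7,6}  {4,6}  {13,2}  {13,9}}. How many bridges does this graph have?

The edges on the cycle 4-12-1-4 are not bridges since each lies on that cycle.
But removing 13–4 disconnects 13 from 4; removing 9–13 disconnects 9 from 13; removing 2–13 disconnects 2 from 13 — these are bridges.
That makes 3 bridges.

3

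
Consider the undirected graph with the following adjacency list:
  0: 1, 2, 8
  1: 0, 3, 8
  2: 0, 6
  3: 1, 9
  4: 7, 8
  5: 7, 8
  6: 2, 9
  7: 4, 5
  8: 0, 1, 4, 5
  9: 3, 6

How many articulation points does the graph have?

Removing 8 increases the component count from 1 to 2, so 8 is a cut vertex.
By contrast removing 0 leaves 1 component; it is not a cut vertex. No other vertex is a cut vertex either.

1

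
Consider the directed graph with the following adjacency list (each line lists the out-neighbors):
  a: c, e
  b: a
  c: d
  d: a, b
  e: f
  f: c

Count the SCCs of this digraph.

{a, b, c, d, e, f} are all mutually reachable — one SCC of size 6.
That gives 1 strongly connected component.

1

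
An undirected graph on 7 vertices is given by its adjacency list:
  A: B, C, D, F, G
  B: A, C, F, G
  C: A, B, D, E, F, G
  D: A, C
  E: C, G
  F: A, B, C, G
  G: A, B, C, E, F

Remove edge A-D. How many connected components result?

1

A and D are still connected via A-C-D, so the component count stays at 1.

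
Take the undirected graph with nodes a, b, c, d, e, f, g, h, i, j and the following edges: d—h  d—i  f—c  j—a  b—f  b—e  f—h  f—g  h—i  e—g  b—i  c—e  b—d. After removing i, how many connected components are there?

With i gone, the remaining components are: {a, j}; {b, c, d, e, f, g, h}.
That is 2 components.

2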